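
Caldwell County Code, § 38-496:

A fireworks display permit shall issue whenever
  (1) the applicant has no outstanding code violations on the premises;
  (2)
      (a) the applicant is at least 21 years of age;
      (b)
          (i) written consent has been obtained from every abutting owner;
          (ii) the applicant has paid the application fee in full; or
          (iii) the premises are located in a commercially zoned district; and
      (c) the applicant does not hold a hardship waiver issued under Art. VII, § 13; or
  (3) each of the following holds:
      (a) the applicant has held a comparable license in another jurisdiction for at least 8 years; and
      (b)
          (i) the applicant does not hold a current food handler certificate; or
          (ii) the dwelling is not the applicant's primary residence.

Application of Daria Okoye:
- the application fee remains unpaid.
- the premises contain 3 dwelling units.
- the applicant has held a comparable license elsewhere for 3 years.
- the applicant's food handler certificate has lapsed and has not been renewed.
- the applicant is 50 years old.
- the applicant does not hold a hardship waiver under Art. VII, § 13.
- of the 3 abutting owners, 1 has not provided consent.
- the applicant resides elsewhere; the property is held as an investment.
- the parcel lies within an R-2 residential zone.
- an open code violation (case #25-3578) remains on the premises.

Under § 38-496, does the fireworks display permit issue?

(1) no code violations — fails.
(a) age ≥ 21 — holds.
(i) all abutters consent — not met.
(ii) fee paid — not satisfied.
(iii) commercially zoned — fails.
(b) = F OR F OR F = false.
(c) not (hardship waiver) — met.
(2) = T AND F AND T = false.
(a) prior license ≥ 8 yr — fails.
(i) not (food handler cert.) — satisfied.
(ii) not (primary residence) — holds.
(b) = T OR T = true.
So (3) is not satisfied (F AND T).
Overall: F OR F OR F → false.

No — denied.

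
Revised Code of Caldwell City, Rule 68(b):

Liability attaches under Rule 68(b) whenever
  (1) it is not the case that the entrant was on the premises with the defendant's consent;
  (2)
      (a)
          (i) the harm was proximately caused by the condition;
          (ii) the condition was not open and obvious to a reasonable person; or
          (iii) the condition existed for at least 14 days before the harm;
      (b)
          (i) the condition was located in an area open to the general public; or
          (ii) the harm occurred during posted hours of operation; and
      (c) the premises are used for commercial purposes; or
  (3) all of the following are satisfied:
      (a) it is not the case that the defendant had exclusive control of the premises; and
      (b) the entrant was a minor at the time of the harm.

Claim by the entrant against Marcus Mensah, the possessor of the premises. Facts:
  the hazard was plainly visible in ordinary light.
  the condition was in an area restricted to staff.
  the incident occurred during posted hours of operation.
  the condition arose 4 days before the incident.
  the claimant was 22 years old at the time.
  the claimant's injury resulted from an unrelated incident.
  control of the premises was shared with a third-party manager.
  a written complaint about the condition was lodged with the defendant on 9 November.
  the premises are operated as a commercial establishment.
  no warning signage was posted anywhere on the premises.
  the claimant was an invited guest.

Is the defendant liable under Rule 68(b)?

(1) not (consent to enter) — not satisfied.
(i) proximate cause — not satisfied.
(ii) not open/obvious — not met.
(iii) condition ≥14 days old — not met.
(a): F OR F OR F → false.
(i) public area — fails.
(ii) during posted hours — satisfied.
(b): F OR T → true.
(c) commercial use — met.
(2): F AND T AND T → false.
(a) not (exclusive control) — holds.
(b) entrant a minor — not met.
(3) = T AND F = false.
So Overall is not satisfied (F OR F OR F).

No — not liable.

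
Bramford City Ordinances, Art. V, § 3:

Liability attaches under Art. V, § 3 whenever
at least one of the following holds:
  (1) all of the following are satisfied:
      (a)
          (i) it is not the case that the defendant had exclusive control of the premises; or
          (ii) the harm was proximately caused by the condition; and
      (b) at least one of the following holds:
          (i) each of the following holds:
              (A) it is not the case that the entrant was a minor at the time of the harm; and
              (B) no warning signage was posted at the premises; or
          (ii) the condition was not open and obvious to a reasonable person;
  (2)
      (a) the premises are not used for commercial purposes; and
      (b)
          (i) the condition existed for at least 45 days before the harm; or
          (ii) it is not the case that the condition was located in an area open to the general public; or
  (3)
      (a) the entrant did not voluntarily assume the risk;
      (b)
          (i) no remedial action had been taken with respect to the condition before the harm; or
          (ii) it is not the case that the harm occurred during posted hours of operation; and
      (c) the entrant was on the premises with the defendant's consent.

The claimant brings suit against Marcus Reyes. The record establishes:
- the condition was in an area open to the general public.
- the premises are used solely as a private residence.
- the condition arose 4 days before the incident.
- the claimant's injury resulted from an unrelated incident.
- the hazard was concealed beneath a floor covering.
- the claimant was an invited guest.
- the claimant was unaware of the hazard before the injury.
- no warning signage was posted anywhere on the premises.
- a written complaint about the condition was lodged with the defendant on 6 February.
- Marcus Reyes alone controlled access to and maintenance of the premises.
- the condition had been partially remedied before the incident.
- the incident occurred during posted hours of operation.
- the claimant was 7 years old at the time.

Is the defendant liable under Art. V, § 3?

(i) not (exclusive control) — not satisfied.
(ii) proximate cause — fails.
So (a) is not satisfied (F OR F).
(A) not (entrant a minor) — not met.
(B) no signage posted — satisfied.
So (i) is not satisfied (F AND T).
(ii) not open/obvious — holds.
(b): F OR T → true.
(1) = F AND T = false.
(a) not (commercial use) — satisfied.
(i) condition ≥45 days old — not met.
(ii) not (public area) — fails.
So (b) is not satisfied (F OR F).
(2): T AND F → false.
(a) no assumed risk — holds.
(i) no remedial action — fails.
(ii) not (during posted hours) — not met.
So (b) is not satisfied (F OR F).
(c) consent to enter — holds.
(3) = T AND F AND T = false.
Overall = F OR F OR F = false.

No — not liable.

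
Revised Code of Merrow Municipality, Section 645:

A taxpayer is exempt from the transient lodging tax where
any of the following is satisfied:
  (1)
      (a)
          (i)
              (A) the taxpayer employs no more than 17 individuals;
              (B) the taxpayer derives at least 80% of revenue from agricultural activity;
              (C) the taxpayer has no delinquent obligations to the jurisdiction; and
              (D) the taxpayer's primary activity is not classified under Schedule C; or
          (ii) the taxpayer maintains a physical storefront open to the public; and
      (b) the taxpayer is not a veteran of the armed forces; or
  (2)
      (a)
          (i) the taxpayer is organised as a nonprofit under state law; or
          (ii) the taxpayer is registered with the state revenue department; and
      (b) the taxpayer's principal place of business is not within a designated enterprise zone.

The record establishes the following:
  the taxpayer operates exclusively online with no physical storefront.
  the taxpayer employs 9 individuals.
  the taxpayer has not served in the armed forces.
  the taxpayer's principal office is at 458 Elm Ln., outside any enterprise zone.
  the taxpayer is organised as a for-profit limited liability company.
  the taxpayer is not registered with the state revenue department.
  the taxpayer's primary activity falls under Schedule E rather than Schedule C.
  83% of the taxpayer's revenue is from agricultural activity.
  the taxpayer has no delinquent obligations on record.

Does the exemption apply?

(A) ≤ 17 employees — holds.
(B) ≥80% agricultural — satisfied.
(C) no delinquency — met.
(D) not (Schedule C activity) — holds.
(i): T AND T AND T AND T → true.
(ii) has storefront — fails.
(a) = T OR F = true.
(b) not (veteran) — met.
(1) = T AND T = true.
(i) nonprofit — fails.
(ii) state-registered — not met.
(a): F OR F → false.
(b) not (in enterprise zone) — holds.
(2) = F AND T = false.
Overall = T OR F = true.

Yes — exempt.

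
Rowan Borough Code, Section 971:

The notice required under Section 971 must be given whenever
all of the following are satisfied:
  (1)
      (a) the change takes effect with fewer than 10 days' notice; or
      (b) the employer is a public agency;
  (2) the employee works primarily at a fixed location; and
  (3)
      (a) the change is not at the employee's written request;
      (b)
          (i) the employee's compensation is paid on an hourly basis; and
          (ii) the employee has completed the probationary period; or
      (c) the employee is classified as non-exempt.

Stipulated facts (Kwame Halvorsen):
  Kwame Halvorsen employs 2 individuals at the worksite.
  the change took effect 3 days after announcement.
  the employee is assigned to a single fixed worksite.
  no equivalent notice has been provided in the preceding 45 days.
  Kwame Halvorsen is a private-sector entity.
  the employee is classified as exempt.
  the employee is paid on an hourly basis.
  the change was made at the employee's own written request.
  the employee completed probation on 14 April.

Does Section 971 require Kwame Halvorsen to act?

Yes — required.

(a) < 10 days' notice — holds.
(b) public agency — fails.
(1) = T OR F = true.
(2) fixed location — holds.
(a) not employee-requested — fails.
(i) hourly-paid — satisfied.
(ii) past probation — satisfied.
(b): T AND T → true.
(c) non-exempt — not met.
(3) = F OR T OR F = true.
Overall: T AND T AND T → true.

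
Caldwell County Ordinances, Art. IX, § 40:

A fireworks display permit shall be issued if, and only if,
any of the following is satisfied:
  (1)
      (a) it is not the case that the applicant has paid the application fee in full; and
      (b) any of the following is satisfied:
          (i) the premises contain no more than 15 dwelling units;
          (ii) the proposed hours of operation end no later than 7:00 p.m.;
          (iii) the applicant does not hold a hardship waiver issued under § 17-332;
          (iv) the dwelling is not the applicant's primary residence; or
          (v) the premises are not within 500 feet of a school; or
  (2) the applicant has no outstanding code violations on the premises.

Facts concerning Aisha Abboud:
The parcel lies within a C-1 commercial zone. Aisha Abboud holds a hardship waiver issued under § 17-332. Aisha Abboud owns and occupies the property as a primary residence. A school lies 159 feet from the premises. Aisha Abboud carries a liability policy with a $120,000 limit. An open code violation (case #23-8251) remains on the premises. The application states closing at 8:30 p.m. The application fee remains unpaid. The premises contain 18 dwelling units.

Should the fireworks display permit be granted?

No — denied.

(a) not (fee paid) — met.
(i) ≤ 15 units — not met.
(ii) closes by 7 p.m. — not satisfied.
(iii) not (hardship waiver) — not met.
(iv) not (primary residence) — fails.
(v) ≥500 ft from school — not met.
(b): F OR F OR F OR F OR F → false.
So (1) is not satisfied (T AND F).
(2) no code violations — not satisfied.
Overall = F OR F = false.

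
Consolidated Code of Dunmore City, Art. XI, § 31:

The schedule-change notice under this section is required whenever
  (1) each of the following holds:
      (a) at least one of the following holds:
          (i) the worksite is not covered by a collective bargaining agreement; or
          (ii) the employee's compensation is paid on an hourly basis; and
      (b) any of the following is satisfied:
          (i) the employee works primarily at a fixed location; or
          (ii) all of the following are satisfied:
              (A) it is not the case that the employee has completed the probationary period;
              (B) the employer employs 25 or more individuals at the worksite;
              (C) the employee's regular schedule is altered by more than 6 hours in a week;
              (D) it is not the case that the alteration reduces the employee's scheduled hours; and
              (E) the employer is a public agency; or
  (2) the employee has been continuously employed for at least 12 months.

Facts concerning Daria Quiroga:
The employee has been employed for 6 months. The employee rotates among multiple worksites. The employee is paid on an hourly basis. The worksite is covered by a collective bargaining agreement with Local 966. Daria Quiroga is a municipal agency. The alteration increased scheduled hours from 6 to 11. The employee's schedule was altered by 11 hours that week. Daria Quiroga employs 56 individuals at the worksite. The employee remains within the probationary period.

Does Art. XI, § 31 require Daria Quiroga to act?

(i) no CBA — not satisfied.
(ii) hourly-paid — holds.
So (a) is satisfied (F OR T).
(i) fixed location — not satisfied.
(A) not (past probation) — met.
(B) ≥ 25 at site — met.
(C) schedule shift > 6h — satisfied.
(D) not (hours reduced) — satisfied.
(E) public agency — satisfied.
(ii) = T AND T AND T AND T AND T = true.
So (b) is satisfied (F OR T).
So (1) is satisfied (T AND T).
(2) tenure ≥ 12 mo. — not satisfied.
Overall = T OR F = true.

Yes — required.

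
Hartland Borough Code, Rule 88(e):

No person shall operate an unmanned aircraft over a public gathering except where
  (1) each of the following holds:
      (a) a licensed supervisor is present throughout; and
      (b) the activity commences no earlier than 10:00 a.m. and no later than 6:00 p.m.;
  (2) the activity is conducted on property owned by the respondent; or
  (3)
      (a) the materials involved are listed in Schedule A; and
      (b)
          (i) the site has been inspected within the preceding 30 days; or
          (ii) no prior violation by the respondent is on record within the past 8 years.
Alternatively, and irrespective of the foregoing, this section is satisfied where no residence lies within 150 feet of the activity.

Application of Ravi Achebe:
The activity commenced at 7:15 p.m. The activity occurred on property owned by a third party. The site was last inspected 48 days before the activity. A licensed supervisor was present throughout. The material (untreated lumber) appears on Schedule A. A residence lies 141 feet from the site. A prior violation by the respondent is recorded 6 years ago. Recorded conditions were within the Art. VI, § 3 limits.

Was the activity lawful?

(a) supervisor present — satisfied.
(b) start within hours — fails.
(1) = T AND F = false.
(2) own property — fails.
(a) Schedule A material — met.
(i) site inspected — fails.
(ii) no prior violation — not satisfied.
(b) = F OR F = false.
(3) = T AND F = false.
Overall: F OR F OR F → false.
Exception (no residence in 150 ft) — not satisfied.
Result: main false OR exception false → false.

No — unlawful.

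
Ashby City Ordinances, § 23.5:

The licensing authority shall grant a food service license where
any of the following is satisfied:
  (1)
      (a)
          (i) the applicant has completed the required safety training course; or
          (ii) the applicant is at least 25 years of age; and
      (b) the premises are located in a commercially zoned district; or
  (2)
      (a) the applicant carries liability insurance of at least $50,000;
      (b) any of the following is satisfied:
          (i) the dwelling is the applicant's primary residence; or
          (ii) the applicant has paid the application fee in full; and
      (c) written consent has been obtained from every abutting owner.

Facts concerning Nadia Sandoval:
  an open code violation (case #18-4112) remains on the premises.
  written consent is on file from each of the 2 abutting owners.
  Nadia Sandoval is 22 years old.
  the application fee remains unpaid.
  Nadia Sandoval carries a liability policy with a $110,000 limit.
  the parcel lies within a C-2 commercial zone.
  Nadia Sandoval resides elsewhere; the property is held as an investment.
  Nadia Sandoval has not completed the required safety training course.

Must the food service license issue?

(i) safety training — not met.
(ii) age ≥ 25 — not met.
(a): F OR F → false.
(b) commercially zoned — satisfied.
(1): F AND T → false.
(a) insurance ≥ $50,000 — met.
(i) primary residence — fails.
(ii) fee paid — not satisfied.
(b) = F OR F = false.
(c) all abutters consent — holds.
So (2) is not satisfied (T AND F AND T).
So Overall is not satisfied (F OR F).

No — denied.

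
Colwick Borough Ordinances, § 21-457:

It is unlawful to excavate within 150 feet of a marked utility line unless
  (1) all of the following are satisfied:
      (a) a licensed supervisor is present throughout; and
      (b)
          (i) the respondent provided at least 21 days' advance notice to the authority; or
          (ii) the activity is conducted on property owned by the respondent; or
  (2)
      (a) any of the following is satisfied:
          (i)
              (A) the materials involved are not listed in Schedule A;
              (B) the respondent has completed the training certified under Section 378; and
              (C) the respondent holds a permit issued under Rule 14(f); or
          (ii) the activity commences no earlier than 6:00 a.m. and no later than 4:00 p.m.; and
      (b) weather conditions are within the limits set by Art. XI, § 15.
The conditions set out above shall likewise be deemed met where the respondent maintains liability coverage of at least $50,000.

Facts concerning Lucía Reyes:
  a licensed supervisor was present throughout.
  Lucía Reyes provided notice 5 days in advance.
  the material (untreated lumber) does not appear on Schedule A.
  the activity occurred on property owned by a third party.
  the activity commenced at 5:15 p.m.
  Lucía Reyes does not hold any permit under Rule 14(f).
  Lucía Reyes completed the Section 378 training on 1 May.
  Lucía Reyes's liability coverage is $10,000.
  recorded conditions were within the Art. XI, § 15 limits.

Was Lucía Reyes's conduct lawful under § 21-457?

No — unlawful.

(a) supervisor present — holds.
(i) ≥21 days' notice — not satisfied.
(ii) own property — not met.
(b) = F OR F = false.
(1): T AND F → false.
(A) not (Schedule A material) — holds.
(B) training certified — satisfied.
(C) holds permit — not met.
So (i) is not satisfied (T AND T AND F).
(ii) start within hours — fails.
(a) = F OR F = false.
(b) weather ok — holds.
So (2) is not satisfied (F AND T).
So Overall is not satisfied (F OR F).
Exception (coverage ≥ $50,000) — not satisfied.
Result: main false OR exception false → false.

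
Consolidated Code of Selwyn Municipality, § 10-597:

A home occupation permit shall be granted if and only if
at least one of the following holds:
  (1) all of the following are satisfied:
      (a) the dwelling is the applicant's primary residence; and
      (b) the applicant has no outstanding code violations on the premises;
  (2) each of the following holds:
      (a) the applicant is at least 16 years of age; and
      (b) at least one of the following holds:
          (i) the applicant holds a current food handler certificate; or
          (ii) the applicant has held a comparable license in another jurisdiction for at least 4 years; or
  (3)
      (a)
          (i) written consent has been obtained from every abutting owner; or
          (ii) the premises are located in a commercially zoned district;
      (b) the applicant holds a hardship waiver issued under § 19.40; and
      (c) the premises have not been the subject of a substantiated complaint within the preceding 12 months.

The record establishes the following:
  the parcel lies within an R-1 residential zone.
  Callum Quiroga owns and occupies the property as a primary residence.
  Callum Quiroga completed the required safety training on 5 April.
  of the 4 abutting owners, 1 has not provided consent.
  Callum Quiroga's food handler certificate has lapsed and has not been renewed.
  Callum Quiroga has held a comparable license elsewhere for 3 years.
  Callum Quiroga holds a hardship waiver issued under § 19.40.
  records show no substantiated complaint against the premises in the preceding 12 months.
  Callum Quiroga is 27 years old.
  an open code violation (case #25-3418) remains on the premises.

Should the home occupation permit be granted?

No — denied.

(a) primary residence — met.
(b) no code violations — not met.
(1): T AND F → false.
(a) age ≥ 16 — satisfied.
(i) food handler cert. — fails.
(ii) prior license ≥ 4 yr — fails.
So (b) is not satisfied (F OR F).
So (2) is not satisfied (T AND F).
(i) all abutters consent — not met.
(ii) commercially zoned — fails.
(a): F OR F → false.
(b) hardship waiver — met.
(c) no complaint in 12 mo. — holds.
So (3) is not satisfied (F AND T AND T).
Overall = F OR F OR F = false.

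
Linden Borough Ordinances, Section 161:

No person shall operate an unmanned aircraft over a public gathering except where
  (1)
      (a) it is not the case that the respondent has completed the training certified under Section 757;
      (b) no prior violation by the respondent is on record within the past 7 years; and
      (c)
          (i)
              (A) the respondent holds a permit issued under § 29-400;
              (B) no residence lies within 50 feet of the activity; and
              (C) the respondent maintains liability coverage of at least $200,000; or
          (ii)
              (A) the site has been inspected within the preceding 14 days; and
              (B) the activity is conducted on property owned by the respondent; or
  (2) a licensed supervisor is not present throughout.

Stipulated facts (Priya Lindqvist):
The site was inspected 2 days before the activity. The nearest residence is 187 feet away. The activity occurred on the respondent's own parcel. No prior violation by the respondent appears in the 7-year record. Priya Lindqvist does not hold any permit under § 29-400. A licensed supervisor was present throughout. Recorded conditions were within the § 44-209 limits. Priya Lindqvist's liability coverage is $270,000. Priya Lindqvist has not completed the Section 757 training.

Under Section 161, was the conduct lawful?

(a) not (training certified) — satisfied.
(b) no prior violation — met.
(A) holds permit — fails.
(B) no residence in 50 ft — holds.
(C) coverage ≥ $200,000 — met.
(i): F AND T AND T → false.
(A) site inspected — met.
(B) own property — holds.
(ii): T AND T → true.
(c) = F OR T = true.
So (1) is satisfied (T AND T AND T).
(2) not (supervisor present) — not satisfied.
So Overall is satisfied (T OR F).

Yes — lawful.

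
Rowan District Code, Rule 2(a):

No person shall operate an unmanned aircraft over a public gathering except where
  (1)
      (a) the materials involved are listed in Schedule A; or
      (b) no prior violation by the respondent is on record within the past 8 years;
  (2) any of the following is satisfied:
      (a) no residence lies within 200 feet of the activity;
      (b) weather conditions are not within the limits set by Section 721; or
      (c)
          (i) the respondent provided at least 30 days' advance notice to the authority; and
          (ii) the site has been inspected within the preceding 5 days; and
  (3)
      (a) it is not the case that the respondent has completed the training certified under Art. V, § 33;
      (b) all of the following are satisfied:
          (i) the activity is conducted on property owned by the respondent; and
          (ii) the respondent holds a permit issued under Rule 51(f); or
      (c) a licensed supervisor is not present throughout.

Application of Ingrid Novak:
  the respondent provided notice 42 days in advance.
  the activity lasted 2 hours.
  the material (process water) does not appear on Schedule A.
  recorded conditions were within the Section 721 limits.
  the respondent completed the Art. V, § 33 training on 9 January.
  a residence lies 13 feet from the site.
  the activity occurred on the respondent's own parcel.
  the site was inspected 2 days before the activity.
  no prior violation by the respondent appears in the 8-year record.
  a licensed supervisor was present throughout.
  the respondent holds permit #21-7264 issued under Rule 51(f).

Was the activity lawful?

(a) Schedule A material — not satisfied.
(b) no prior violation — holds.
(1): F OR T → true.
(a) no residence in 200 ft — not met.
(b) not (weather ok) — fails.
(i) ≥30 days' notice — met.
(ii) site inspected — satisfied.
(c) = T AND T = true.
(2) = F OR F OR T = true.
(a) not (training certified) — not met.
(i) own property — satisfied.
(ii) holds permit — met.
So (b) is satisfied (T AND T).
(c) not (supervisor present) — not met.
(3): F OR T OR F → true.
So Overall is satisfied (T AND T AND T).

Yes — lawful.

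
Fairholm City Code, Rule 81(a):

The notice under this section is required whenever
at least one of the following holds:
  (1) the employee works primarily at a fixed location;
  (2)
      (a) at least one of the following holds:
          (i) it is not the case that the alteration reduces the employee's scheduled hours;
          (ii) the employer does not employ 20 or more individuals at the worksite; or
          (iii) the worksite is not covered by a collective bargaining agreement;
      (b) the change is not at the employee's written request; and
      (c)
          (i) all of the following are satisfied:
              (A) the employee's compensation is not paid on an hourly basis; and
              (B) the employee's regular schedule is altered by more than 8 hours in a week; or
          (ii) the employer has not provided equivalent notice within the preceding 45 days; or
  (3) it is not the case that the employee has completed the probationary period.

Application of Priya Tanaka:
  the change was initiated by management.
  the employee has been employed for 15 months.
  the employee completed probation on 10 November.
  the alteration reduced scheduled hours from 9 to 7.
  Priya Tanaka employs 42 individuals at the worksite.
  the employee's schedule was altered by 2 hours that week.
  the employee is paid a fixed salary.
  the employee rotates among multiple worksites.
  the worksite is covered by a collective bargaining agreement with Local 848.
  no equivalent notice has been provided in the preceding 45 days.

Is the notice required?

(1) fixed location — fails.
(i) not (hours reduced) — not met.
(ii) not (≥ 20 at site) — not satisfied.
(iii) no CBA — not satisfied.
(a): F OR F OR F → false.
(b) not employee-requested — holds.
(A) not (hourly-paid) — holds.
(B) schedule shift > 8h — not satisfied.
(i) = T AND F = false.
(ii) no recent notice — met.
So (c) is satisfied (F OR T).
(2): F AND T AND T → false.
(3) not (past probation) — not satisfied.
Overall: F OR F OR F → false.

No — not required.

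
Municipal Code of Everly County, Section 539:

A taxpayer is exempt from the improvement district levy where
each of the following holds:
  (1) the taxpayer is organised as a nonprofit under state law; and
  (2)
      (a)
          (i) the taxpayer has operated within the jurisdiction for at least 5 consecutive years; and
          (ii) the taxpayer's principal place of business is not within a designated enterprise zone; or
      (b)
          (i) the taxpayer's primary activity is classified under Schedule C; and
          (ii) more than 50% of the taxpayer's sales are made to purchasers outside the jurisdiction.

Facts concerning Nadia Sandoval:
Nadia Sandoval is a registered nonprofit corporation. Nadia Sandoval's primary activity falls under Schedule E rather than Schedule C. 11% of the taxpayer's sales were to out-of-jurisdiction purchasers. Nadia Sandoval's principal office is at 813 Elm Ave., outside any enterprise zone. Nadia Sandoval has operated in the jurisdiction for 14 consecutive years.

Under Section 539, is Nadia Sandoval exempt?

(1) nonprofit — satisfied.
(i) ≥ 5 yrs in jurisdiction — holds.
(ii) not (in enterprise zone) — satisfied.
So (a) is satisfied (T AND T).
(i) Schedule C activity — not satisfied.
(ii) >50% out-of-jur. sales — not satisfied.
(b): F AND F → false.
So (2) is satisfied (T OR F).
Overall = T AND T = true.

Yes — exempt.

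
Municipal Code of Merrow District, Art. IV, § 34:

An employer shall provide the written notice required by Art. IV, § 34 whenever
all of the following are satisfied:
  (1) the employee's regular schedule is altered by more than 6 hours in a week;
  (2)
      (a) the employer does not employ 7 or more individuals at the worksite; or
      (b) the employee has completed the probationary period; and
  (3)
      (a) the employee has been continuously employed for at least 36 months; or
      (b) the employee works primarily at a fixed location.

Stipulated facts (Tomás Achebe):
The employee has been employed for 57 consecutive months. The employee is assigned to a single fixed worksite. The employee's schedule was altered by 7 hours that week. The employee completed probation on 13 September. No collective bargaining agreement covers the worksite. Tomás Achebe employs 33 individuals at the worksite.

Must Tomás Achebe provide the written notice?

(1) schedule shift > 6h — holds.
(a) not (≥ 7 at site) — not met.
(b) past probation — holds.
(2): F OR T → true.
(a) tenure ≥ 36 mo. — satisfied.
(b) fixed location — satisfied.
(3): T OR T → true.
Overall: T AND T AND T → true.

Yes — required.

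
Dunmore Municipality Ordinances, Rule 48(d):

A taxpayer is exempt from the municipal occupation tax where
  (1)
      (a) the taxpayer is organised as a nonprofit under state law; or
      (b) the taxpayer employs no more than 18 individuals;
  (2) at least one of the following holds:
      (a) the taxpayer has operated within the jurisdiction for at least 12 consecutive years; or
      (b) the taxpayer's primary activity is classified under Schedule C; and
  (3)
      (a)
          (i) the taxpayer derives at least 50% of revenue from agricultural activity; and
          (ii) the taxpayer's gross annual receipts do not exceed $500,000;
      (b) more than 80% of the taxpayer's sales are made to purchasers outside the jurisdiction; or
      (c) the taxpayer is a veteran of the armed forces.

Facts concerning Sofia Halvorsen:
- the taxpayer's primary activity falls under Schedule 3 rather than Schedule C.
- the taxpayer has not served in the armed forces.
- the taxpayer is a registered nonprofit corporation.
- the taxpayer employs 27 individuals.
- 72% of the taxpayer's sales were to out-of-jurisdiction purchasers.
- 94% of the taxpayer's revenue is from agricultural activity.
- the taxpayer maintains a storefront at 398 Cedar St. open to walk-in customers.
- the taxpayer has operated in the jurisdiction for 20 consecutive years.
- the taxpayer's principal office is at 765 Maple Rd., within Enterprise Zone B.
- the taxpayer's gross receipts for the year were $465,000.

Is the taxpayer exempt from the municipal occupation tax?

(a) nonprofit — satisfied.
(b) ≤ 18 employees — fails.
So (1) is satisfied (T OR F).
(a) ≥ 12 yrs in jurisdiction — met.
(b) Schedule C activity — not met.
(2): T OR F → true.
(i) ≥50% agricultural — satisfied.
(ii) receipts ≤ $500,000 — met.
(a): T AND T → true.
(b) >80% out-of-jur. sales — not satisfied.
(c) veteran — not satisfied.
(3): T OR F OR F → true.
Overall: T AND T AND T → true.

Yes — exempt.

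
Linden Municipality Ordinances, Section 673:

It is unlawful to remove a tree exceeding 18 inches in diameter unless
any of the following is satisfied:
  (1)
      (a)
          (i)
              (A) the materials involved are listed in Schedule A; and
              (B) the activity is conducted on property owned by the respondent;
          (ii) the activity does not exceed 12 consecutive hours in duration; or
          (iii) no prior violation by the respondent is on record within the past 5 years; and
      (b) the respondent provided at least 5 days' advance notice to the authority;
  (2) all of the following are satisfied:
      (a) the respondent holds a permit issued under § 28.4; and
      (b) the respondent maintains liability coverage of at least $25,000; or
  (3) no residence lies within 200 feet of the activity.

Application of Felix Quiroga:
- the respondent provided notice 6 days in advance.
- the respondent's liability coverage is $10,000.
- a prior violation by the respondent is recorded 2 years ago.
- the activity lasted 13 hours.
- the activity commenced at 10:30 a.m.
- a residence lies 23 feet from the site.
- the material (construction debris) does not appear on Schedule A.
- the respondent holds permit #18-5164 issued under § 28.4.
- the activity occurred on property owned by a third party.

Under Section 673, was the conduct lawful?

(A) Schedule A material — not satisfied.
(B) own property — fails.
(i): F AND F → false.
(ii) ≤ 12 hrs duration — not satisfied.
(iii) no prior violation — fails.
(a): F OR F OR F → false.
(b) ≥5 days' notice — met.
(1) = F AND T = false.
(a) holds permit — holds.
(b) coverage ≥ $25,000 — not satisfied.
So (2) is not satisfied (T AND F).
(3) no residence in 200 ft — not met.
So Overall is not satisfied (F OR F OR F).

No — unlawful.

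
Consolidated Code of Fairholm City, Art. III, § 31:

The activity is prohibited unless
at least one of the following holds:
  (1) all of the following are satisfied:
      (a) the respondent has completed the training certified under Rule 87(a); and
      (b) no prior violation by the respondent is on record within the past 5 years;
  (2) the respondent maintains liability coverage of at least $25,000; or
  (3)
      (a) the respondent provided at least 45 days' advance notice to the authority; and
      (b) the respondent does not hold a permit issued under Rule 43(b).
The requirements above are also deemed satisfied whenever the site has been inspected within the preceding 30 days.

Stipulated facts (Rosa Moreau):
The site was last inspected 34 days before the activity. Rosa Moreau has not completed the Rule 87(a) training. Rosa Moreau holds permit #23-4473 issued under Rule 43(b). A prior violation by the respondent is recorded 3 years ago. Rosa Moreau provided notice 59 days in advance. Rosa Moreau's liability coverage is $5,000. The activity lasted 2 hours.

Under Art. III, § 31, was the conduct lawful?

No — unlawful.

(a) training certified — fails.
(b) no prior violation — not met.
So (1) is not satisfied (F AND F).
(2) coverage ≥ $25,000 — not satisfied.
(a) ≥45 days' notice — holds.
(b) not (holds permit) — not satisfied.
(3): T AND F → false.
Overall: F OR F OR F → false.
Exception (site inspected) — not satisfied.
Result: main false OR exception false → false.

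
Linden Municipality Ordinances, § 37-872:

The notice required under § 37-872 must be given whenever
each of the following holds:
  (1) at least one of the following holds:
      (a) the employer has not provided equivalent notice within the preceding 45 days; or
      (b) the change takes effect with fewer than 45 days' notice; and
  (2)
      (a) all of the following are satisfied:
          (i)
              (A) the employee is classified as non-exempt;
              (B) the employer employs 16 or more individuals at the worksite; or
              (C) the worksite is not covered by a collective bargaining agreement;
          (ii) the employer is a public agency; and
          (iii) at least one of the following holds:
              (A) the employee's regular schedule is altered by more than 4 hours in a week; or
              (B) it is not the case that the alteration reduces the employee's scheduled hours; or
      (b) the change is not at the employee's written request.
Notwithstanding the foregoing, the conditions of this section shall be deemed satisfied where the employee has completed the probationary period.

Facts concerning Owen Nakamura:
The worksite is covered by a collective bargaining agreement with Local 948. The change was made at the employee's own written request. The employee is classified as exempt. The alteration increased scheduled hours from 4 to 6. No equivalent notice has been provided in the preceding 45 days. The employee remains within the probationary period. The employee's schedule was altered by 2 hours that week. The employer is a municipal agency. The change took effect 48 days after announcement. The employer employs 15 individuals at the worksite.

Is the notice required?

(a) no recent notice — satisfied.
(b) < 45 days' notice — not satisfied.
(1): T OR F → true.
(A) non-exempt — fails.
(B) ≥ 16 at site — not satisfied.
(C) no CBA — not satisfied.
(i) = F OR F OR F = false.
(ii) public agency — holds.
(A) schedule shift > 4h — not satisfied.
(B) not (hours reduced) — satisfied.
So (iii) is satisfied (F OR T).
(a) = F AND T AND T = false.
(b) not employee-requested — not satisfied.
(2): F OR F → false.
Overall: T AND F → false.
Exception (past probation) — not satisfied.
Result: main false OR exception false → false.

No — not required.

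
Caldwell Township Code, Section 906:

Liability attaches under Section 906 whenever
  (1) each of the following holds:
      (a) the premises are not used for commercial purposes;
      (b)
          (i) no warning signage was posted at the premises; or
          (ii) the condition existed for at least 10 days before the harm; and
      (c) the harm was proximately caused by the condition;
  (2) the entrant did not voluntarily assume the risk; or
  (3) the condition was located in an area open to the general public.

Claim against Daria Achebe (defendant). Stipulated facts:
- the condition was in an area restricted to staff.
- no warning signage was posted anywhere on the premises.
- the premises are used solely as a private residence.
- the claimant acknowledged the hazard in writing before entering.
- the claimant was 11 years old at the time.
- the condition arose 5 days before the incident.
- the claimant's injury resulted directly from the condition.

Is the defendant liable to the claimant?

Yes — liable.

(a) not (commercial use) — satisfied.
(i) no signage posted — met.
(ii) condition ≥10 days old — not satisfied.
(b) = T OR F = true.
(c) proximate cause — satisfied.
So (1) is satisfied (T AND T AND T).
(2) no assumed risk — not satisfied.
(3) public area — not satisfied.
Overall: T OR F OR F → true.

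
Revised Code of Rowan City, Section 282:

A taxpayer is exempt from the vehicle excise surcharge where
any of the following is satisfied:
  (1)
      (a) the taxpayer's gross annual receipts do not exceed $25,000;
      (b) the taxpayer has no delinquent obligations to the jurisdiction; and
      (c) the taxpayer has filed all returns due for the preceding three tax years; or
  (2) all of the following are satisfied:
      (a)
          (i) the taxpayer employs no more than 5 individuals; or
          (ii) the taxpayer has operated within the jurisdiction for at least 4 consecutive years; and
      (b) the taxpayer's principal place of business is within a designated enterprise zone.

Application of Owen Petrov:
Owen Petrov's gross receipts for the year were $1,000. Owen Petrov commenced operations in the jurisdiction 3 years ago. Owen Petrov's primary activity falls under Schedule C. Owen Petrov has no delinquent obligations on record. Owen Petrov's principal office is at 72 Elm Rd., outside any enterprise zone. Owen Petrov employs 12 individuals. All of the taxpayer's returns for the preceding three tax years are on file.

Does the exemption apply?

(a) receipts ≤ $25,000 — met.
(b) no delinquency — met.
(c) returns current — holds.
So (1) is satisfied (T AND T AND T).
(i) ≤ 5 employees — not met.
(ii) ≥ 4 yrs in jurisdiction — fails.
(a) = F OR F = false.
(b) in enterprise zone — fails.
(2): F AND F → false.
Overall = T OR F = true.

Yes — exempt.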